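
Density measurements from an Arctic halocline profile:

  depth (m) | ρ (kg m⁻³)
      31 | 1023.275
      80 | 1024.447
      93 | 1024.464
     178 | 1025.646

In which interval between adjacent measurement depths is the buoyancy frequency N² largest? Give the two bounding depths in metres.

31–80 m

Compute the density gradient over each adjacent pair:
  31–80 m: Δρ/Δz = 1.172/49 = 0.024 kg m⁻⁴
  80–93 m: Δρ/Δz = 0.017/13 = 1.3 × 10⁻³ kg m⁻⁴
  93–178 m: Δρ/Δz = 1.182/85 = 0.014 kg m⁻⁴
The largest gradient is in the 31–80 m interval — the pycnocline.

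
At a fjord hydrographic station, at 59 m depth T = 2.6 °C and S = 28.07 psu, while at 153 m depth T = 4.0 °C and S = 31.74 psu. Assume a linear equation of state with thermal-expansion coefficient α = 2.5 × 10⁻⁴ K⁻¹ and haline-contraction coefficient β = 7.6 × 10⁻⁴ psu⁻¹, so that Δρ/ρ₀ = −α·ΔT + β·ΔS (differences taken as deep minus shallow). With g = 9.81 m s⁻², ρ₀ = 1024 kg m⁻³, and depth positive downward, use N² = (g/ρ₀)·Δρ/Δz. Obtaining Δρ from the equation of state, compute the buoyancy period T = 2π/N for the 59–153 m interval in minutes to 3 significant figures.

6.56 min

ΔT = +1.4 K, ΔS = +3.67 psu (deep − shallow).
Δρ/ρ₀ = −αΔT + βΔS = -3.50 × 10⁻⁴ + 2.7892 × 10⁻³ = 2.4392 × 10⁻³, so Δρ ≈ 2.498 kg m⁻³.
N² = (g/ρ₀)·Δρ/Δz = g·(Δρ/ρ₀)/Δz = 9.81 × 2.4392 × 10⁻³ / 94 = 2.5456 × 10⁻⁴ s⁻².
N = √(2.5456 × 10⁻⁴) = 0.015955 rad s⁻¹ → T = 2π/N = 393.81 s = 6.5635 min ≈ 6.56 min.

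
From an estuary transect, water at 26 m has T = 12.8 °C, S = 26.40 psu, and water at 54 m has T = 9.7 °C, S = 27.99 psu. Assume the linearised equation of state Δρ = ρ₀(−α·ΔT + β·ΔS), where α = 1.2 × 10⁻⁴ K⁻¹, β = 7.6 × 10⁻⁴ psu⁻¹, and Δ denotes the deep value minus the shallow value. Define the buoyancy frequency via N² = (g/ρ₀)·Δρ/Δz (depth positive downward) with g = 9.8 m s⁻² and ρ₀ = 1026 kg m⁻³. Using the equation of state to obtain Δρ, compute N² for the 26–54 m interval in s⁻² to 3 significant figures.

ΔT = -3.1 K, ΔS = +1.59 psu (deep − shallow).
Δρ/ρ₀ = −αΔT + βΔS = 3.72 × 10⁻⁴ + 1.2084 × 10⁻³ = 1.5804 × 10⁻³, so Δρ ≈ 1.621 kg m⁻³.
N² = (g/ρ₀)·Δρ/Δz = g·(Δρ/ρ₀)/Δz = 9.8 × 1.5804 × 10⁻³ / 28 = 5.5314 × 10⁻⁴ s⁻² ≈ 5.53 × 10⁻⁴ s⁻².

5.53 × 10⁻⁴ s⁻²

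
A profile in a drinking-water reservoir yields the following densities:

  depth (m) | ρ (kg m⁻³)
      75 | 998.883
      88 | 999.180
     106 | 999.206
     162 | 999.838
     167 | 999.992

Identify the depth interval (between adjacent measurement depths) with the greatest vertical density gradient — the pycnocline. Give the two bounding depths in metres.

162–167 m

Compute the density gradient over each adjacent pair:
  75–88 m: Δρ/Δz = 0.297/13 = 0.023 kg m⁻⁴
  88–106 m: Δρ/Δz = 0.026/18 = 1.4 × 10⁻³ kg m⁻⁴
  106–162 m: Δρ/Δz = 0.632/56 = 0.011 kg m⁻⁴
  162–167 m: Δρ/Δz = 0.154/5 = 0.031 kg m⁻⁴
The largest gradient is in the 162–167 m interval — the pycnocline.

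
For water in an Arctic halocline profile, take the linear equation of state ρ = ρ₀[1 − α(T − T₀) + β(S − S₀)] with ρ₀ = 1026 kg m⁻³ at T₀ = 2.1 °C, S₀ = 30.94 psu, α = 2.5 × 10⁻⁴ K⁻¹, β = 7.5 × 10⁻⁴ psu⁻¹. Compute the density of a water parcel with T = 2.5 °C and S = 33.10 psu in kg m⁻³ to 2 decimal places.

1027.56 kg m⁻³

T − T₀ = +0.4 K, S − S₀ = +2.16 psu.
Bracket = 1 − α·(+0.4) + β·(+2.16) = 1 + (1.52 × 10⁻³) = 1.0015200.
ρ = 1026 × 1.0015200 = 1027.56 kg m⁻³.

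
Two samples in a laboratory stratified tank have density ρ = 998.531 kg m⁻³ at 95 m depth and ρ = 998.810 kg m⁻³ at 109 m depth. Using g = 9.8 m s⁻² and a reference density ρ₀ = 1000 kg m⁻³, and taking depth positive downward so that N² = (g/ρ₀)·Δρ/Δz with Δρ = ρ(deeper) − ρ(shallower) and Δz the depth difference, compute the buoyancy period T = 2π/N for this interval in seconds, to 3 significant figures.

Δρ = 998.810 − 998.531 = 0.279 kg m⁻³ over Δz = 109 − 95 = 14 m.
N² = (9.8/1000) × (0.279/14) = 1.9530 × 10⁻⁴ s⁻².
N = √(1.9530 × 10⁻⁴) = 0.013975 rad s⁻¹, so T = 2π/N = 449.60 s ≈ 450 s.
N² > 0, so the interval is statically stable.

450 s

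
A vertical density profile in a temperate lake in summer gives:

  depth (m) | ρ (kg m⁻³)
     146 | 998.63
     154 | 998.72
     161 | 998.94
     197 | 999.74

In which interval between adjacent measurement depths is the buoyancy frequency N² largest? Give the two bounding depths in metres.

154–161 m

Compute the density gradient over each adjacent pair:
  146–154 m: Δρ/Δz = 0.09/8 = 0.011 kg m⁻⁴
  154–161 m: Δρ/Δz = 0.22/7 = 0.031 kg m⁻⁴
  161–197 m: Δρ/Δz = 0.80/36 = 0.022 kg m⁻⁴
The largest gradient is in the 154–161 m interval — the pycnocline.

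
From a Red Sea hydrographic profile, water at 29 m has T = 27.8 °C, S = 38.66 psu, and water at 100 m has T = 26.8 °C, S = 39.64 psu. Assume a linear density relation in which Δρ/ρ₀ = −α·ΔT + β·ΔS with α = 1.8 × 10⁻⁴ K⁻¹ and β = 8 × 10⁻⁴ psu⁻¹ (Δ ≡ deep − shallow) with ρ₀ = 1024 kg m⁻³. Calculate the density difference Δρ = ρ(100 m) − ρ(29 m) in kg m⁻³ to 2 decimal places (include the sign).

ΔT = -1.0 K, ΔS = +0.98 psu (deep − shallow).
Δρ/ρ₀ = −(1.8 × 10⁻⁴)(-1.0) + (8 × 10⁻⁴)(+0.98) = 9.64 × 10⁻⁴.
Δρ = 1024 × (9.64 × 10⁻⁴) = +0.99 kg m⁻³.
Positive Δρ: denser below, stable.

+0.99 kg m⁻³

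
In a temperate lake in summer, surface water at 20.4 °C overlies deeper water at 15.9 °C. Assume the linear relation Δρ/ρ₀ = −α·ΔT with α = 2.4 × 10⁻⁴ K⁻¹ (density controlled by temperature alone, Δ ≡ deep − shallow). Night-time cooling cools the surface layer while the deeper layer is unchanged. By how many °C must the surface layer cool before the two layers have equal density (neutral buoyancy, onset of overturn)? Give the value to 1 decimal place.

With temperature the only control, equal density requires T_surf′ = T_deep.
T_surf′ = 15.9 °C.
Cooling required: 20.4 − 15.9 = 4.5 °C.

4.5 °C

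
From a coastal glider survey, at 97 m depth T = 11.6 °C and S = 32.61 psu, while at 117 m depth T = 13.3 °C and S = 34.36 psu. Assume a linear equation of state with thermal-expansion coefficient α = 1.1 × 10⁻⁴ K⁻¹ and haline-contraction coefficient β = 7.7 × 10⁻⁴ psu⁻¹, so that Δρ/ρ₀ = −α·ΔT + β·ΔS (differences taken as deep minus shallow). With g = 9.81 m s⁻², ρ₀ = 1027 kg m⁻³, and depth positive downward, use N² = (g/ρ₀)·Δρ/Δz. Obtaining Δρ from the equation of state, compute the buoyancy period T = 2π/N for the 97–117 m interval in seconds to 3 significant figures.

ΔT = +1.7 K, ΔS = +1.75 psu (deep − shallow).
Δρ/ρ₀ = −αΔT + βΔS = -1.87 × 10⁻⁴ + 1.3475 × 10⁻³ = 1.1605 × 10⁻³, so Δρ ≈ 1.192 kg m⁻³.
N² = (g/ρ₀)·Δρ/Δz = g·(Δρ/ρ₀)/Δz = 9.81 × 1.1605 × 10⁻³ / 20 = 5.6923 × 10⁻⁴ s⁻².
N = √(5.6923 × 10⁻⁴) = 0.023859 rad s⁻¹ → T = 2π/N = 263.35 s ≈ 263 s.

263 s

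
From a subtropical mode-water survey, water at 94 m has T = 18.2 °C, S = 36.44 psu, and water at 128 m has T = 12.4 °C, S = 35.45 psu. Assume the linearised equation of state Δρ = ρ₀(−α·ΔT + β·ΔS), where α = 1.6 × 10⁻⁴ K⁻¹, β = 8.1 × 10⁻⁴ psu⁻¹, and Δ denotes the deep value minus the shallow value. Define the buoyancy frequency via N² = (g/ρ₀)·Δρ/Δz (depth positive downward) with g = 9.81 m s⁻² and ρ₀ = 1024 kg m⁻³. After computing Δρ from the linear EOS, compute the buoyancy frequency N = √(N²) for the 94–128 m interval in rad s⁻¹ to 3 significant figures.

ΔT = -5.8 K, ΔS = -0.99 psu (deep − shallow).
Δρ/ρ₀ = −αΔT + βΔS = 9.28 × 10⁻⁴ − 8.019 × 10⁻⁴ = 1.261 × 10⁻⁴, so Δρ ≈ 0.1291 kg m⁻³.
N² = (g/ρ₀)·Δρ/Δz = g·(Δρ/ρ₀)/Δz = 9.81 × 1.261 × 10⁻⁴ / 34 = 3.6384 × 10⁻⁵ s⁻².
N = √(3.6384 × 10⁻⁵) = 6.0319 × 10⁻³ rad s⁻¹ ≈ 6.03 × 10⁻³ rad s⁻¹.

6.03 × 10⁻³ rad s⁻¹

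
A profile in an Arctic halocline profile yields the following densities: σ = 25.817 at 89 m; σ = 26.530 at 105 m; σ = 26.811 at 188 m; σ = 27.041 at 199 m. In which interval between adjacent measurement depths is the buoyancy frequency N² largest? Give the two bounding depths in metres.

Compute the density gradient over each adjacent pair:
  89–105 m: Δρ/Δz = 0.713/16 = 0.045 kg m⁻⁴
  105–188 m: Δρ/Δz = 0.281/83 = 3.4 × 10⁻³ kg m⁻⁴
  188–199 m: Δρ/Δz = 0.230/11 = 0.021 kg m⁻⁴
The largest gradient is in the 89–105 m interval — the pycnocline.

89–105 m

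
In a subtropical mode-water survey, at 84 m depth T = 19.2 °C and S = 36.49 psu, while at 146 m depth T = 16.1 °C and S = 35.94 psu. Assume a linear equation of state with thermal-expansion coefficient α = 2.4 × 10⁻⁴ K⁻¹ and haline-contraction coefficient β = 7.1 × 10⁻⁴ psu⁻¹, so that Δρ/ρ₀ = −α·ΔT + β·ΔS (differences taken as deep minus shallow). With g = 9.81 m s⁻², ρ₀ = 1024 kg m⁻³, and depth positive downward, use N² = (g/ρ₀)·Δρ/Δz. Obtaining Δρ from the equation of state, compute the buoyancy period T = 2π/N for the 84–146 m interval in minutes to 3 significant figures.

14.0 min

ΔT = -3.1 K, ΔS = -0.55 psu (deep − shallow).
Δρ/ρ₀ = −αΔT + βΔS = 7.44 × 10⁻⁴ − 3.905 × 10⁻⁴ = 3.535 × 10⁻⁴, so Δρ ≈ 0.3620 kg m⁻³.
N² = (g/ρ₀)·Δρ/Δz = g·(Δρ/ρ₀)/Δz = 9.81 × 3.535 × 10⁻⁴ / 62 = 5.5933 × 10⁻⁵ s⁻².
N = √(5.5933 × 10⁻⁵) = 7.4788 × 10⁻³ rad s⁻¹ → T = 2π/N = 840.13 s = 14.002 min ≈ 14.0 min.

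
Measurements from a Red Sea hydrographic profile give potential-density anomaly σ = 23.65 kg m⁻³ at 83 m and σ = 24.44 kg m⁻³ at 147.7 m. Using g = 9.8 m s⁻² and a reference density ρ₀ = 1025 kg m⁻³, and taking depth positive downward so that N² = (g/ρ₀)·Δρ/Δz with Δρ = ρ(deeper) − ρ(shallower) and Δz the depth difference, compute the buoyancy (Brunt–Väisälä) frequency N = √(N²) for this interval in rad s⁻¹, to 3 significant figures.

Δρ = 1024.44 − 1023.65 = 0.79 kg m⁻³ over Δz = 147.7 − 83 = 64.7 m.
N² = (9.8/1025) × (0.79/64.7) = 1.1674 × 10⁻⁴ s⁻².
N = √(1.1674 × 10⁻⁴) = 0.010805 rad s⁻¹ ≈ 0.0108 rad s⁻¹.

0.0108 rad s⁻¹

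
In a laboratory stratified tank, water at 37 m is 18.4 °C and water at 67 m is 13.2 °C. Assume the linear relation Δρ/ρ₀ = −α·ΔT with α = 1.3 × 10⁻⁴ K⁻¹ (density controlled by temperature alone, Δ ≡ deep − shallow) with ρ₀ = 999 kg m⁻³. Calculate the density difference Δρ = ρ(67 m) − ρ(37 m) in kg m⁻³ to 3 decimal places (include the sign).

+0.675 kg m⁻³

ΔT = -5.2 K, Δρ/ρ₀ = −αΔT = 6.76 × 10⁻⁴.
Δρ = 999 × (6.76 × 10⁻⁴) = +0.675 kg m⁻³.
Positive Δρ: denser below, stable.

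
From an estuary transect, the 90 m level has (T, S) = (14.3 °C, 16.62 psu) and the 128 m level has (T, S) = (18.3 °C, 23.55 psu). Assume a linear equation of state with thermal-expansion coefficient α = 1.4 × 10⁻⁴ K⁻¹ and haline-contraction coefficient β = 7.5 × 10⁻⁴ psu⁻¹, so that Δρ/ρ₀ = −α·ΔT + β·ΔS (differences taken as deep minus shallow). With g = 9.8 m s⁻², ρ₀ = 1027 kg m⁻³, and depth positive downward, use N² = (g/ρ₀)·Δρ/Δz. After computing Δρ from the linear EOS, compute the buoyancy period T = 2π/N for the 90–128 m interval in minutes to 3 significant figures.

3.03 min

ΔT = +4.0 K, ΔS = +6.93 psu (deep − shallow).
Δρ/ρ₀ = −αΔT + βΔS = -5.60 × 10⁻⁴ + 5.1975 × 10⁻³ = 4.6375 × 10⁻³, so Δρ ≈ 4.763 kg m⁻³.
N² = (g/ρ₀)·Δρ/Δz = g·(Δρ/ρ₀)/Δz = 9.8 × 4.6375 × 10⁻³ / 38 = 1.1960 × 10⁻³ s⁻².
N = √(1.1960 × 10⁻³) = 0.034583 rad s⁻¹ → T = 2π/N = 181.68 s = 3.0280 min ≈ 3.03 min.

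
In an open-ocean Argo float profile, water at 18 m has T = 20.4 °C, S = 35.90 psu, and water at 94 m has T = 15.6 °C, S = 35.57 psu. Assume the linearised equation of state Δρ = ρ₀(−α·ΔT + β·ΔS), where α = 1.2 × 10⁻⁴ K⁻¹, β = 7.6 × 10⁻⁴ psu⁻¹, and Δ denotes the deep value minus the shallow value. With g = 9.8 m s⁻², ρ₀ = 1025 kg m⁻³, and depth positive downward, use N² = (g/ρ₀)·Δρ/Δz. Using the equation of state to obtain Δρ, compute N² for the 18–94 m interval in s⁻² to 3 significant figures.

4.19 × 10⁻⁵ s⁻²

ΔT = -4.8 K, ΔS = -0.33 psu (deep − shallow).
Δρ/ρ₀ = −αΔT + βΔS = 5.76 × 10⁻⁴ − 2.508 × 10⁻⁴ = 3.252 × 10⁻⁴, so Δρ ≈ 0.3333 kg m⁻³.
N² = (g/ρ₀)·Δρ/Δz = g·(Δρ/ρ₀)/Δz = 9.8 × 3.252 × 10⁻⁴ / 76 = 4.1934 × 10⁻⁵ s⁻² ≈ 4.19 × 10⁻⁵ s⁻².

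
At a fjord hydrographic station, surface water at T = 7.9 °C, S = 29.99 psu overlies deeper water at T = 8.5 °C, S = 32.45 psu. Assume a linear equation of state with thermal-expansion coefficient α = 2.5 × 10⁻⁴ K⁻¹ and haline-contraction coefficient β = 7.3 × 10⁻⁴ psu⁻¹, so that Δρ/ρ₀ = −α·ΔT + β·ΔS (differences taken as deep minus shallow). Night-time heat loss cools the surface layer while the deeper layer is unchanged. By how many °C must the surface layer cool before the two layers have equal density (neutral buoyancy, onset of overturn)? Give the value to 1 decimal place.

Neutral buoyancy requires Δρ = 0, i.e. −α(T_deep − T_surf′) + β(S_deep − S_surf) = 0.
T_surf′ = T_deep − (β/α)·ΔS = 8.5 − (7.3 × 10⁻⁴/2.5 × 10⁻⁴)·(+2.46) = 1.317 °C.
Cooling required: 7.9 − (1.317) = 6.583 °C.

6.6 °C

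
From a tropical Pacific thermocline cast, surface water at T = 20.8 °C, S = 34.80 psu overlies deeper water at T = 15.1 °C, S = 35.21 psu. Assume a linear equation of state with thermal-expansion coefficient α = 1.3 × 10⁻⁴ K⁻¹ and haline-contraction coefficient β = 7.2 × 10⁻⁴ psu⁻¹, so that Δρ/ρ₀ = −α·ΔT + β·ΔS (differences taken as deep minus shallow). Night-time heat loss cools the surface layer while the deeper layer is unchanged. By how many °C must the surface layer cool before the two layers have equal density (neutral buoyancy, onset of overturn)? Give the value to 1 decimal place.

8.0 °C

Neutral buoyancy requires Δρ = 0, i.e. −α(T_deep − T_surf′) + β(S_deep − S_surf) = 0.
T_surf′ = T_deep − (β/α)·ΔS = 15.1 − (7.2 × 10⁻⁴/1.3 × 10⁻⁴)·(+0.41) = 12.829 °C.
Cooling required: 20.8 − (12.829) = 7.971 °C.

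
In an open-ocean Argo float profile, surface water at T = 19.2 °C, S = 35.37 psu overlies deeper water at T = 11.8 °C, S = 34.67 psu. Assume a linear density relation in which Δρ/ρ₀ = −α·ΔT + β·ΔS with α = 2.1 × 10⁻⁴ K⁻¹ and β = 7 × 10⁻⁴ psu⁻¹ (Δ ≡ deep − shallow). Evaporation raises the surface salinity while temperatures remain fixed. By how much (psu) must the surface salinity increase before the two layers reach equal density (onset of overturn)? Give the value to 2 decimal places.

1.52 psu

Neutral buoyancy requires −α(T_deep − T_surf) + β(S_deep − S_surf′) = 0.
S_surf′ = S_deep − (α/β)·ΔT = 34.67 − (2.1 × 10⁻⁴/7 × 10⁻⁴)·(-7.4) = 36.8900 psu.
Increase required: 36.8900 − 35.37 = 1.5200 psu.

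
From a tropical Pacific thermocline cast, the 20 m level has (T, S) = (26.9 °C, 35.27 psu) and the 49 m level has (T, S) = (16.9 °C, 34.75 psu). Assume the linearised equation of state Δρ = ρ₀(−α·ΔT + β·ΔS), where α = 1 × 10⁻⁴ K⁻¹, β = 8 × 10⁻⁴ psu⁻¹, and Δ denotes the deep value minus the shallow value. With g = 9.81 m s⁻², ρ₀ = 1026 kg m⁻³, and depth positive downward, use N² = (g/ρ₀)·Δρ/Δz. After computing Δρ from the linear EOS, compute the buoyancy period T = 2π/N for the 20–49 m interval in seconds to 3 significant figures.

ΔT = -10.0 K, ΔS = -0.52 psu (deep − shallow).
Δρ/ρ₀ = −αΔT + βΔS = 1.00 × 10⁻³ − 4.16 × 10⁻⁴ = 5.84 × 10⁻⁴, so Δρ ≈ 0.5992 kg m⁻³.
N² = (g/ρ₀)·Δρ/Δz = g·(Δρ/ρ₀)/Δz = 9.81 × 5.84 × 10⁻⁴ / 29 = 1.9755 × 10⁻⁴ s⁻².
N = √(1.9755 × 10⁻⁴) = 0.014055 rad s⁻¹ → T = 2π/N = 447.04 s ≈ 447 s.

447 s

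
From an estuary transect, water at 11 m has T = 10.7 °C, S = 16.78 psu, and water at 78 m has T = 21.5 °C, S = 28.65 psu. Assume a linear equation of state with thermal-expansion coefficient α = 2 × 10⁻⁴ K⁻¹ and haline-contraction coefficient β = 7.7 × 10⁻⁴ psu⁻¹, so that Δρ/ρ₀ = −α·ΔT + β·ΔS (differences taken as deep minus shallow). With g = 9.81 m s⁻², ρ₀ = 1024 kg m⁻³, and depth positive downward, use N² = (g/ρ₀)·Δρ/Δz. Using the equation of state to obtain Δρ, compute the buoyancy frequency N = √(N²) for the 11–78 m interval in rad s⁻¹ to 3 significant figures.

0.0320 rad s⁻¹

ΔT = +10.8 K, ΔS = +11.87 psu (deep − shallow).
Δρ/ρ₀ = −αΔT + βΔS = -2.16 × 10⁻³ + 9.1399 × 10⁻³ = 6.9799 × 10⁻³, so Δρ ≈ 7.147 kg m⁻³.
N² = (g/ρ₀)·Δρ/Δz = g·(Δρ/ρ₀)/Δz = 9.81 × 6.9799 × 10⁻³ / 67 = 1.0220 × 10⁻³ s⁻².
N = √(1.0220 × 10⁻³) = 0.031969 rad s⁻¹ ≈ 0.0320 rad s⁻¹.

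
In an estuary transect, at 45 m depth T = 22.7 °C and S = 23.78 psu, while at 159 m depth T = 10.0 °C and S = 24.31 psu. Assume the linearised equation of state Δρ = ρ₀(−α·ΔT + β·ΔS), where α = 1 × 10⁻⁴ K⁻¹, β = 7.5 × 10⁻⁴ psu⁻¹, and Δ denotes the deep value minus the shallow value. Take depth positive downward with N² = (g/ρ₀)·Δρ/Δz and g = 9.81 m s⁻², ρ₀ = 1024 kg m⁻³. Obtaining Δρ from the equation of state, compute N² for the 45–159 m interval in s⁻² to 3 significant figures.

1.43 × 10⁻⁴ s⁻²

ΔT = -12.7 K, ΔS = +0.53 psu (deep − shallow).
Δρ/ρ₀ = −αΔT + βΔS = 1.27 × 10⁻³ + 3.975 × 10⁻⁴ = 1.6675 × 10⁻³, so Δρ ≈ 1.708 kg m⁻³.
N² = (g/ρ₀)·Δρ/Δz = g·(Δρ/ρ₀)/Δz = 9.81 × 1.6675 × 10⁻³ / 114 = 1.4349 × 10⁻⁴ s⁻² ≈ 1.43 × 10⁻⁴ s⁻².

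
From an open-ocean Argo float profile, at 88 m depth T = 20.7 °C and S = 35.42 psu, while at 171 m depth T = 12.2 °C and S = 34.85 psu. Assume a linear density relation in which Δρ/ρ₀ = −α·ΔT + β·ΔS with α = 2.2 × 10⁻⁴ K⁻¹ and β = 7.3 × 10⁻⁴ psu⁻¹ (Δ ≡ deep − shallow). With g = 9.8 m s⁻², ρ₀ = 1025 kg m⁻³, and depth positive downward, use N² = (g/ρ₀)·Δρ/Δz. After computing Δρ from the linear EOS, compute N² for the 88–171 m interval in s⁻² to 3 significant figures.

1.72 × 10⁻⁴ s⁻²

ΔT = -8.5 K, ΔS = -0.57 psu (deep − shallow).
Δρ/ρ₀ = −αΔT + βΔS = 1.87 × 10⁻³ − 4.161 × 10⁻⁴ = 1.4539 × 10⁻³, so Δρ ≈ 1.490 kg m⁻³.
N² = (g/ρ₀)·Δρ/Δz = g·(Δρ/ρ₀)/Δz = 9.8 × 1.4539 × 10⁻³ / 83 = 1.7167 × 10⁻⁴ s⁻² ≈ 1.72 × 10⁻⁴ s⁻².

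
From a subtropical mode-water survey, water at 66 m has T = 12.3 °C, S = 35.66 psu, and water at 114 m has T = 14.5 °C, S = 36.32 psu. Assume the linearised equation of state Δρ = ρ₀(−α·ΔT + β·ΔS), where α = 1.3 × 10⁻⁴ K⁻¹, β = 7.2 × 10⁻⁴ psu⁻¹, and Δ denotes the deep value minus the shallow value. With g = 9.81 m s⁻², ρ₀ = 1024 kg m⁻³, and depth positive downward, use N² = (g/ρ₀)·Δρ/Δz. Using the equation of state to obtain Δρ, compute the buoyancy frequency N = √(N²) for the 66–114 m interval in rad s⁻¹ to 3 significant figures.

6.22 × 10⁻³ rad s⁻¹

ΔT = +2.2 K, ΔS = +0.66 psu (deep − shallow).
Δρ/ρ₀ = −αΔT + βΔS = -2.86 × 10⁻⁴ + 4.752 × 10⁻⁴ = 1.892 × 10⁻⁴, so Δρ ≈ 0.1937 kg m⁻³.
N² = (g/ρ₀)·Δρ/Δz = g·(Δρ/ρ₀)/Δz = 9.81 × 1.892 × 10⁻⁴ / 48 = 3.8668 × 10⁻⁵ s⁻².
N = √(3.8668 × 10⁻⁵) = 6.2184 × 10⁻³ rad s⁻¹ ≈ 6.22 × 10⁻³ rad s⁻¹.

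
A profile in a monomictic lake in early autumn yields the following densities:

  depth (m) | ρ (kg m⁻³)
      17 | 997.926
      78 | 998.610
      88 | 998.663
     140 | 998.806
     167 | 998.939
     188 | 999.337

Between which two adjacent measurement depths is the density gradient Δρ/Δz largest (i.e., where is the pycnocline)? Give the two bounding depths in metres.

167–188 m

Compute the density gradient over each adjacent pair:
  17–78 m: Δρ/Δz = 0.684/61 = 0.011 kg m⁻⁴
  78–88 m: Δρ/Δz = 0.053/10 = 5.3 × 10⁻³ kg m⁻⁴
  88–140 m: Δρ/Δz = 0.143/52 = 2.7 × 10⁻³ kg m⁻⁴
  140–167 m: Δρ/Δz = 0.133/27 = 4.9 × 10⁻³ kg m⁻⁴
  167–188 m: Δρ/Δz = 0.398/21 = 0.019 kg m⁻⁴
The largest gradient is in the 167–188 m interval — the pycnocline.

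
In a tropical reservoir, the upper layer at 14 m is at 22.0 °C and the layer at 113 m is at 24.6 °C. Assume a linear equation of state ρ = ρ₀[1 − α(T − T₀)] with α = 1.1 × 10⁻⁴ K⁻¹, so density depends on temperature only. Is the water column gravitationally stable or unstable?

unstable

ΔT = 24.6 − 22.0 = +2.6 K, so Δρ/ρ₀ = −αΔT = -2.86 × 10⁻⁴.
Δρ/ρ₀ < 0, so Δρ < 0: deeper water is lighter → statically unstable; the column would overturn.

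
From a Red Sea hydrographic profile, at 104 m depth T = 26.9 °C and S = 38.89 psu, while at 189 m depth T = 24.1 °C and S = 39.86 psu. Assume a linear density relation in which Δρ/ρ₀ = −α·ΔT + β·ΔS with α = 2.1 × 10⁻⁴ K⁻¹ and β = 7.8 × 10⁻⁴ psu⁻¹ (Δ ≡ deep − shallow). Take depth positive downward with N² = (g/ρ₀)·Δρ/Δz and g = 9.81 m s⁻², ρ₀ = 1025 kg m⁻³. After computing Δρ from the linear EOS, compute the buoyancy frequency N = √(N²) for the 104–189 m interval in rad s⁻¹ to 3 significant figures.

ΔT = -2.8 K, ΔS = +0.97 psu (deep − shallow).
Δρ/ρ₀ = −αΔT + βΔS = 5.88 × 10⁻⁴ + 7.566 × 10⁻⁴ = 1.3446 × 10⁻³, so Δρ ≈ 1.378 kg m⁻³.
N² = (g/ρ₀)·Δρ/Δz = g·(Δρ/ρ₀)/Δz = 9.81 × 1.3446 × 10⁻³ / 85 = 1.5518 × 10⁻⁴ s⁻².
N = √(1.5518 × 10⁻⁴) = 0.012457 rad s⁻¹ ≈ 0.0125 rad s⁻¹.

0.0125 rad s⁻¹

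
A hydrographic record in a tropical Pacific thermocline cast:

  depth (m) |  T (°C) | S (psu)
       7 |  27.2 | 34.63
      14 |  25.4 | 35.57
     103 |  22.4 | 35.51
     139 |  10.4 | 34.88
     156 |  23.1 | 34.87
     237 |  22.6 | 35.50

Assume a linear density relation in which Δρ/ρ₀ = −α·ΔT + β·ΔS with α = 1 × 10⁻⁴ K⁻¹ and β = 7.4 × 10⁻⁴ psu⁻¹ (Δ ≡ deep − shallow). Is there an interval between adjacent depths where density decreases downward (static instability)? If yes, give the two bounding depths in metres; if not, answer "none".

139–156 m

Evaluate Δρ/ρ₀ = −αΔT + βΔS across each adjacent pair:
  7–14 m: −αΔT+βΔS = −(1 × 10⁻⁴)(-1.8)+(7.4 × 10⁻⁴)(+0.94) = 8.8 × 10⁻⁴ → stable
  14–103 m: −αΔT+βΔS = −(1 × 10⁻⁴)(-3.0)+(7.4 × 10⁻⁴)(-0.06) = 2.6 × 10⁻⁴ → stable
  103–139 m: −αΔT+βΔS = −(1 × 10⁻⁴)(-12.0)+(7.4 × 10⁻⁴)(-0.63) = 7.3 × 10⁻⁴ → stable
  139–156 m: −αΔT+βΔS = −(1 × 10⁻⁴)(+12.7)+(7.4 × 10⁻⁴)(-0.01) = -1.3 × 10⁻³ → UNSTABLE
  156–237 m: −αΔT+βΔS = −(1 × 10⁻⁴)(-0.5)+(7.4 × 10⁻⁴)(+0.63) = 5.2 × 10⁻⁴ → stable
The 139–156 m interval has Δρ < 0: lighter water underlies denser water.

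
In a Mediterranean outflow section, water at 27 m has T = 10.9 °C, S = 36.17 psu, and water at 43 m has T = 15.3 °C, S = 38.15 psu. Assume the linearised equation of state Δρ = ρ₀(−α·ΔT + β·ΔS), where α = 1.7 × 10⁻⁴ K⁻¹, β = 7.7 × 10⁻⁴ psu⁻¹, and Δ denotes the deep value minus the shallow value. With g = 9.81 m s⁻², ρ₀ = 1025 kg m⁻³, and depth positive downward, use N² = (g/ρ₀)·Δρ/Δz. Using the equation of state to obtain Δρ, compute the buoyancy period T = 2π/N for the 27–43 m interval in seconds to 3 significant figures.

288 s

ΔT = +4.4 K, ΔS = +1.98 psu (deep − shallow).
Δρ/ρ₀ = −αΔT + βΔS = -7.48 × 10⁻⁴ + 1.5246 × 10⁻³ = 7.766 × 10⁻⁴, so Δρ ≈ 0.7960 kg m⁻³.
N² = (g/ρ₀)·Δρ/Δz = g·(Δρ/ρ₀)/Δz = 9.81 × 7.766 × 10⁻⁴ / 16 = 4.7615 × 10⁻⁴ s⁻².
N = √(4.7615 × 10⁻⁴) = 0.021821 rad s⁻¹ → T = 2π/N = 287.94 s ≈ 288 s.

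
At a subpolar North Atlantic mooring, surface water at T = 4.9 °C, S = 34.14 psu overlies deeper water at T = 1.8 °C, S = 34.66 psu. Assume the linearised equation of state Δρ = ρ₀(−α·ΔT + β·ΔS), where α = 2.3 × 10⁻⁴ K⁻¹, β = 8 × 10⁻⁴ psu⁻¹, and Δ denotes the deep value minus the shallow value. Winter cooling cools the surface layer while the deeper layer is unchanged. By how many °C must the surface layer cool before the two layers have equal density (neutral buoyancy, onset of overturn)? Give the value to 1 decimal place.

Neutral buoyancy requires Δρ = 0, i.e. −α(T_deep − T_surf′) + β(S_deep − S_surf) = 0.
T_surf′ = T_deep − (β/α)·ΔS = 1.8 − (8 × 10⁻⁴/2.3 × 10⁻⁴)·(+0.52) = -0.009 °C.
Cooling required: 4.9 − (-0.009) = 4.909 °C.

4.9 °C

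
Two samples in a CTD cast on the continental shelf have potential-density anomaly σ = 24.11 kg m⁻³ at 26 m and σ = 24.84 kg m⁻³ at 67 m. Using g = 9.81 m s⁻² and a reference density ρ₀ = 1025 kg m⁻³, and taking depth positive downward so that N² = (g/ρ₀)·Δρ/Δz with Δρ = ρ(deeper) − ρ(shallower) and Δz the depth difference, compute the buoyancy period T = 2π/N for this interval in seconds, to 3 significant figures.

481 s

Δρ = 1024.84 − 1024.11 = 0.73 kg m⁻³ over Δz = 67 − 26 = 41 m.
N² = (9.81/1025) × (0.73/41) = 1.7041 × 10⁻⁴ s⁻².
N = √(1.7041 × 10⁻⁴) = 0.013054 rad s⁻¹, so T = 2π/N = 481.32 s ≈ 481 s.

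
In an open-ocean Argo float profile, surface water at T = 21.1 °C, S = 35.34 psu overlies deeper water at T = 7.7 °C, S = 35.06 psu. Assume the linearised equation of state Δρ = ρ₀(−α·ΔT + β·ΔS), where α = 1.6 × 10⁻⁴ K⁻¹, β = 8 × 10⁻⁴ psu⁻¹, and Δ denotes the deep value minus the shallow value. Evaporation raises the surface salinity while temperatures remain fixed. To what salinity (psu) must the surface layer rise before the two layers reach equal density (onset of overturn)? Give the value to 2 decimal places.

37.74 psu

Neutral buoyancy requires −α(T_deep − T_surf) + β(S_deep − S_surf′) = 0.
S_surf′ = S_deep − (α/β)·ΔT = 35.06 − (1.6 × 10⁻⁴/8 × 10⁻⁴)·(-13.4) = 37.7400 psu.
Increase required: 37.7400 − 35.34 = 2.4000 psu.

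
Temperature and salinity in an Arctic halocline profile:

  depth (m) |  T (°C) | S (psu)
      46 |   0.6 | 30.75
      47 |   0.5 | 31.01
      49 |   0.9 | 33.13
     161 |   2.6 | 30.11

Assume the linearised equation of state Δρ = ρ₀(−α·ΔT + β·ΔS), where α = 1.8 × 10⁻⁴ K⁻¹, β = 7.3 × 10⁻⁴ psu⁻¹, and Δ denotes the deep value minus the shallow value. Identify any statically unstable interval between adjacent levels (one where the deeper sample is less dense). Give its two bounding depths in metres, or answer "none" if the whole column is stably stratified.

Evaluate Δρ/ρ₀ = −αΔT + βΔS across each adjacent pair:
  46–47 m: −αΔT+βΔS = −(1.8 × 10⁻⁴)(-0.1)+(7.3 × 10⁻⁴)(+0.26) = 2.1 × 10⁻⁴ → stable
  47–49 m: −αΔT+βΔS = −(1.8 × 10⁻⁴)(+0.4)+(7.3 × 10⁻⁴)(+2.12) = 1.5 × 10⁻³ → stable
  49–161 m: −αΔT+βΔS = −(1.8 × 10⁻⁴)(+1.7)+(7.3 × 10⁻⁴)(-3.02) = -2.5 × 10⁻³ → UNSTABLE
The 49–161 m interval has Δρ < 0: lighter water underlies denser water.

49–161 m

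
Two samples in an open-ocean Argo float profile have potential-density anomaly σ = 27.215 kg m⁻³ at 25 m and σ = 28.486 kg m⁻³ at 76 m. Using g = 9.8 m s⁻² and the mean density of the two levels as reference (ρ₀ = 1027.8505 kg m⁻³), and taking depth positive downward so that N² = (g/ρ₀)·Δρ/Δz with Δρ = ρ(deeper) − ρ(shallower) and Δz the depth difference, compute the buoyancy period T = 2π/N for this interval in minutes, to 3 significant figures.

Δρ = 1028.486 − 1027.215 = 1.271 kg m⁻³ over Δz = 76 − 25 = 51 m.
N² = (9.8/1027.8505) × (1.271/51) = 2.3761 × 10⁻⁴ s⁻².
N = √(2.3761 × 10⁻⁴) = 0.015415 rad s⁻¹, so T = 2π/N = 407.60 s = 6.7933 min ≈ 6.79 min.

6.79 min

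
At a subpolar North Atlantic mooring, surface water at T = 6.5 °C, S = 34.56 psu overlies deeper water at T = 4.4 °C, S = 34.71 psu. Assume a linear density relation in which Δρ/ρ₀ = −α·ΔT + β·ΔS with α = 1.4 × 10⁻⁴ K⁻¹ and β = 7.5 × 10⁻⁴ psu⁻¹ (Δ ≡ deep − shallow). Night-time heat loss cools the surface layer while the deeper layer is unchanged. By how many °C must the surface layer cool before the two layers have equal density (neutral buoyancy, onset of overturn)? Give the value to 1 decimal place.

2.9 °C

Neutral buoyancy requires Δρ = 0, i.e. −α(T_deep − T_surf′) + β(S_deep − S_surf) = 0.
T_surf′ = T_deep − (β/α)·ΔS = 4.4 − (7.5 × 10⁻⁴/1.4 × 10⁻⁴)·(+0.15) = 3.596 °C.
Cooling required: 6.5 − (3.596) = 2.904 °C.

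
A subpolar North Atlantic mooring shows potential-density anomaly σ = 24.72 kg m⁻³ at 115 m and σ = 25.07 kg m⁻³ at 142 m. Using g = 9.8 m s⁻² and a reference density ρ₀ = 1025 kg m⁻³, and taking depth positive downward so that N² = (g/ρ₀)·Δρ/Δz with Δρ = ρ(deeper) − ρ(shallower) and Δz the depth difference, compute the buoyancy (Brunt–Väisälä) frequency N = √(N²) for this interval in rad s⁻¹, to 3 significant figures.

0.0111 rad s⁻¹

Δρ = 1025.07 − 1024.72 = 0.35 kg m⁻³ over Δz = 142 − 115 = 27 m.
N² = (9.8/1025) × (0.35/27) = 1.2394 × 10⁻⁴ s⁻².
N = √(1.2394 × 10⁻⁴) = 0.011133 rad s⁻¹ ≈ 0.0111 rad s⁻¹.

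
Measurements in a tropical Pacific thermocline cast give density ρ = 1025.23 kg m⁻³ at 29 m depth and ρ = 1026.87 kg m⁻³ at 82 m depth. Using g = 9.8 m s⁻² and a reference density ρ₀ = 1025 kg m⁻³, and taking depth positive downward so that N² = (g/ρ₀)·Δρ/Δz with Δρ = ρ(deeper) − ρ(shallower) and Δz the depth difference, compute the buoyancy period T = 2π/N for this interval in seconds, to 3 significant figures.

365 s

Δρ = 1026.87 − 1025.23 = 1.64 kg m⁻³ over Δz = 82 − 29 = 53 m.
N² = (9.8/1025) × (1.64/53) = 2.9585 × 10⁻⁴ s⁻².
N = √(2.9585 × 10⁻⁴) = 0.017200 rad s⁻¹, so T = 2π/N = 365.30 s ≈ 365 s.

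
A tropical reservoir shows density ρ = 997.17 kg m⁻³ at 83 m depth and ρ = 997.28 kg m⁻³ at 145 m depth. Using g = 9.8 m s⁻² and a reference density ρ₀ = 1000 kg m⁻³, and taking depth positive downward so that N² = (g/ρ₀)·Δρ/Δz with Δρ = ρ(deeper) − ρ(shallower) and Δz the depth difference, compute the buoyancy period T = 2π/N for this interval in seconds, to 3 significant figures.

Δρ = 997.28 − 997.17 = 0.11 kg m⁻³ over Δz = 145 − 83 = 62 m.
N² = (9.8/1000) × (0.11/62) = 1.7387 × 10⁻⁵ s⁻².
N = √(1.7387 × 10⁻⁵) = 4.1698 × 10⁻³ rad s⁻¹, so T = 2π/N = 1.5068 × 10³ s ≈ 1.51 × 10³ s.

1.51 × 10³ s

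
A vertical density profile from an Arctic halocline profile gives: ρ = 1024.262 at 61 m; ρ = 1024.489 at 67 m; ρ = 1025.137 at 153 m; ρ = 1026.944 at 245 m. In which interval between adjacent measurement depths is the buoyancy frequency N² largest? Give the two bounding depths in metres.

61–67 m

Compute the density gradient over each adjacent pair:
  61–67 m: Δρ/Δz = 0.227/6 = 0.038 kg m⁻⁴
  67–153 m: Δρ/Δz = 0.648/86 = 7.5 × 10⁻³ kg m⁻⁴
  153–245 m: Δρ/Δz = 1.807/92 = 0.020 kg m⁻⁴
The largest gradient is in the 61–67 m interval — the pycnocline.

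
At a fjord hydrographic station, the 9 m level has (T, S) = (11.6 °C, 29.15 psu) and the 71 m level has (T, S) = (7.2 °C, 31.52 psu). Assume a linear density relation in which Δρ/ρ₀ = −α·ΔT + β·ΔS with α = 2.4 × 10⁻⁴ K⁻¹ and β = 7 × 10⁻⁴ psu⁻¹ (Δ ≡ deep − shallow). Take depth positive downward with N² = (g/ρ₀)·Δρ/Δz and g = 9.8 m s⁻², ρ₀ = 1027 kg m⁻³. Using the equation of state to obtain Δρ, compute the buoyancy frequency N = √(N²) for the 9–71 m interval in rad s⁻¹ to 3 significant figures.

ΔT = -4.4 K, ΔS = +2.37 psu (deep − shallow).
Δρ/ρ₀ = −αΔT + βΔS = 1.056 × 10⁻³ + 1.659 × 10⁻³ = 2.715 × 10⁻³, so Δρ ≈ 2.788 kg m⁻³.
N² = (g/ρ₀)·Δρ/Δz = g·(Δρ/ρ₀)/Δz = 9.8 × 2.715 × 10⁻³ / 62 = 4.2915 × 10⁻⁴ s⁻².
N = √(4.2915 × 10⁻⁴) = 0.020716 rad s⁻¹ ≈ 0.0207 rad s⁻¹.

0.0207 rad s⁻¹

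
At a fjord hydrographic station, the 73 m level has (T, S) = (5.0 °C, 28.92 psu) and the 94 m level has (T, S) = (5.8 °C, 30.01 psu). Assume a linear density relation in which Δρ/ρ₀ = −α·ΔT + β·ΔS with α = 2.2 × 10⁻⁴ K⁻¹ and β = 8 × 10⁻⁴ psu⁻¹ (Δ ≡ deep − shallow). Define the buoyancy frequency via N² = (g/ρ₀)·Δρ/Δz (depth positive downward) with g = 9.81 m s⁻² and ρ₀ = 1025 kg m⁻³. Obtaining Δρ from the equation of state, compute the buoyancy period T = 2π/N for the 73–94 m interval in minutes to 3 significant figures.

5.81 min

ΔT = +0.8 K, ΔS = +1.09 psu (deep − shallow).
Δρ/ρ₀ = −αΔT + βΔS = -1.76 × 10⁻⁴ + 8.72 × 10⁻⁴ = 6.96 × 10⁻⁴, so Δρ ≈ 0.7134 kg m⁻³.
N² = (g/ρ₀)·Δρ/Δz = g·(Δρ/ρ₀)/Δz = 9.81 × 6.96 × 10⁻⁴ / 21 = 3.2513 × 10⁻⁴ s⁻².
N = √(3.2513 × 10⁻⁴) = 0.018031 rad s⁻¹ → T = 2π/N = 348.47 s = 5.8078 min ≈ 5.81 min.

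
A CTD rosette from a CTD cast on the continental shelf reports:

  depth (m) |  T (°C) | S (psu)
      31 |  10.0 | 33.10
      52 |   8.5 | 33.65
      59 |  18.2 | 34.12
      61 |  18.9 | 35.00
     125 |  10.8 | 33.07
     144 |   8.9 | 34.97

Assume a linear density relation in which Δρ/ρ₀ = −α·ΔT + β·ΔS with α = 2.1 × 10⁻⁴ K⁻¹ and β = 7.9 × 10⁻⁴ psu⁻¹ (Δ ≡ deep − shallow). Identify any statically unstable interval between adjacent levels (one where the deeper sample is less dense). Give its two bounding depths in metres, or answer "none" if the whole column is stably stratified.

Evaluate Δρ/ρ₀ = −αΔT + βΔS across each adjacent pair:
  31–52 m: −αΔT+βΔS = −(2.1 × 10⁻⁴)(-1.5)+(7.9 × 10⁻⁴)(+0.55) = 7.5 × 10⁻⁴ → stable
  52–59 m: −αΔT+βΔS = −(2.1 × 10⁻⁴)(+9.7)+(7.9 × 10⁻⁴)(+0.47) = -1.7 × 10⁻³ → UNSTABLE
  59–61 m: −αΔT+βΔS = −(2.1 × 10⁻⁴)(+0.7)+(7.9 × 10⁻⁴)(+0.88) = 5.5 × 10⁻⁴ → stable
  61–125 m: −αΔT+βΔS = −(2.1 × 10⁻⁴)(-8.1)+(7.9 × 10⁻⁴)(-1.93) = 1.8 × 10⁻⁴ → stable
  125–144 m: −αΔT+βΔS = −(2.1 × 10⁻⁴)(-1.9)+(7.9 × 10⁻⁴)(+1.90) = 1.9 × 10⁻³ → stable
The 52–59 m interval has Δρ < 0: lighter water underlies denser water.

52–59 m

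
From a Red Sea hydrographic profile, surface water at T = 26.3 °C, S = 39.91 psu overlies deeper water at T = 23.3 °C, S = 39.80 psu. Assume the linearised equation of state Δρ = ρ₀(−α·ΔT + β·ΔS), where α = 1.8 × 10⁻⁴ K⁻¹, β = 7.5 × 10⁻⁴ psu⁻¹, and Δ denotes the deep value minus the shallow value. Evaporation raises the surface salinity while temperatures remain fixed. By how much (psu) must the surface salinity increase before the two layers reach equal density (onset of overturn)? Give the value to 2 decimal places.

Neutral buoyancy requires −α(T_deep − T_surf) + β(S_deep − S_surf′) = 0.
S_surf′ = S_deep − (α/β)·ΔT = 39.80 − (1.8 × 10⁻⁴/7.5 × 10⁻⁴)·(-3.0) = 40.5200 psu.
Increase required: 40.5200 − 39.91 = 0.6100 psu.

0.61 psu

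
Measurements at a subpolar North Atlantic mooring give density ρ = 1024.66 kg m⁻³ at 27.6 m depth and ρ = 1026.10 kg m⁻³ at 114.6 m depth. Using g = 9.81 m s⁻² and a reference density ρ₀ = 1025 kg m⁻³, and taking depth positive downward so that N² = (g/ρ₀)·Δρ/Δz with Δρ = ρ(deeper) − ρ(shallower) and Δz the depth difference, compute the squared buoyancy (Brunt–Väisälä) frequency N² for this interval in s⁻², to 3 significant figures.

Δρ = 1026.10 − 1024.66 = 1.44 kg m⁻³ over Δz = 114.6 − 27.6 = 87 m.
N² = (9.81/1025) × (1.44/87) = 1.5841 × 10⁻⁴ s⁻² ≈ 1.58 × 10⁻⁴ s⁻².
A positive N² confirms static stability across the interval.

1.58 × 10⁻⁴ s⁻²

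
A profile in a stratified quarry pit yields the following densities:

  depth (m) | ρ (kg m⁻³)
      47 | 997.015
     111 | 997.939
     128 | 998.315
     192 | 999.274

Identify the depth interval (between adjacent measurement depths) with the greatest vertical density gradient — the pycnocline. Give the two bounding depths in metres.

111–128 m

Compute the density gradient over each adjacent pair:
  47–111 m: Δρ/Δz = 0.924/64 = 0.014 kg m⁻⁴
  111–128 m: Δρ/Δz = 0.376/17 = 0.022 kg m⁻⁴
  128–192 m: Δρ/Δz = 0.959/64 = 0.015 kg m⁻⁴
The largest gradient is in the 111–128 m interval — the pycnocline.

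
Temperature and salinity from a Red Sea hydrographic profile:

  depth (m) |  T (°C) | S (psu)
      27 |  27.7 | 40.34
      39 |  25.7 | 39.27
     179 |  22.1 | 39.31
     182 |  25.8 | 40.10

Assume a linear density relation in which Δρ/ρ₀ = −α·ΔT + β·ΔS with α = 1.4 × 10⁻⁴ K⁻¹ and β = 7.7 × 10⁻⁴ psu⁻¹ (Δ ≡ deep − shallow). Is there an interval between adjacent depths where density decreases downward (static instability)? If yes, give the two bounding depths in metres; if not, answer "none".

27–39 m

Evaluate Δρ/ρ₀ = −αΔT + βΔS across each adjacent pair:
  27–39 m: −αΔT+βΔS = −(1.4 × 10⁻⁴)(-2.0)+(7.7 × 10⁻⁴)(-1.07) = -5.4 × 10⁻⁴ → UNSTABLE
  39–179 m: −αΔT+βΔS = −(1.4 × 10⁻⁴)(-3.6)+(7.7 × 10⁻⁴)(+0.04) = 5.3 × 10⁻⁴ → stable
  179–182 m: −αΔT+βΔS = −(1.4 × 10⁻⁴)(+3.7)+(7.7 × 10⁻⁴)(+0.79) = 9.0 × 10⁻⁵ → stable
The 27–39 m interval has Δρ < 0: lighter water underlies denser water.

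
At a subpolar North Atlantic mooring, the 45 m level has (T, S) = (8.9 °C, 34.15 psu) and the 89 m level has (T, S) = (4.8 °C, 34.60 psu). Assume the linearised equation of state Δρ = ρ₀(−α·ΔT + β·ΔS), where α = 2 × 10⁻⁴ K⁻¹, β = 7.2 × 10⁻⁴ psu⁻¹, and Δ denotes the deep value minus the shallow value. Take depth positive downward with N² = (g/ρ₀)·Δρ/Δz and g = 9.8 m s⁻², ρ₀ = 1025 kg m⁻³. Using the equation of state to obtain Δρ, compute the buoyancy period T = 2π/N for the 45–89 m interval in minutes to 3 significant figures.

ΔT = -4.1 K, ΔS = +0.45 psu (deep − shallow).
Δρ/ρ₀ = −αΔT + βΔS = 8.20 × 10⁻⁴ + 3.24 × 10⁻⁴ = 1.144 × 10⁻³, so Δρ ≈ 1.173 kg m⁻³.
N² = (g/ρ₀)·Δρ/Δz = g·(Δρ/ρ₀)/Δz = 9.8 × 1.144 × 10⁻³ / 44 = 2.5480 × 10⁻⁴ s⁻².
N = √(2.5480 × 10⁻⁴) = 0.015962 rad s⁻¹ → T = 2π/N = 393.63 s = 6.5605 min ≈ 6.56 min.

6.56 min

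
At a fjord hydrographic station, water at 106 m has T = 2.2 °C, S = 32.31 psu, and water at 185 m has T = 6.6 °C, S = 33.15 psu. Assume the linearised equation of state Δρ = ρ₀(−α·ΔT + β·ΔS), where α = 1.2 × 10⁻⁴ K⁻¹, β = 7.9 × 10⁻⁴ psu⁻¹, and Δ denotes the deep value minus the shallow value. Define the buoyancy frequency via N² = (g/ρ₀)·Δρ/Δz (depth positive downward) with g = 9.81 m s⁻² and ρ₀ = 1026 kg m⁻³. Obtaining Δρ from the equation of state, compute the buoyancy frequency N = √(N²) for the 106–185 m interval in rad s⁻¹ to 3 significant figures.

ΔT = +4.4 K, ΔS = +0.84 psu (deep − shallow).
Δρ/ρ₀ = −αΔT + βΔS = -5.28 × 10⁻⁴ + 6.636 × 10⁻⁴ = 1.356 × 10⁻⁴, so Δρ ≈ 0.1391 kg m⁻³.
N² = (g/ρ₀)·Δρ/Δz = g·(Δρ/ρ₀)/Δz = 9.81 × 1.356 × 10⁻⁴ / 79 = 1.6838 × 10⁻⁵ s⁻².
N = √(1.6838 × 10⁻⁵) = 4.1034 × 10⁻³ rad s⁻¹ ≈ 4.10 × 10⁻³ rad s⁻¹.

4.10 × 10⁻³ rad s⁻¹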